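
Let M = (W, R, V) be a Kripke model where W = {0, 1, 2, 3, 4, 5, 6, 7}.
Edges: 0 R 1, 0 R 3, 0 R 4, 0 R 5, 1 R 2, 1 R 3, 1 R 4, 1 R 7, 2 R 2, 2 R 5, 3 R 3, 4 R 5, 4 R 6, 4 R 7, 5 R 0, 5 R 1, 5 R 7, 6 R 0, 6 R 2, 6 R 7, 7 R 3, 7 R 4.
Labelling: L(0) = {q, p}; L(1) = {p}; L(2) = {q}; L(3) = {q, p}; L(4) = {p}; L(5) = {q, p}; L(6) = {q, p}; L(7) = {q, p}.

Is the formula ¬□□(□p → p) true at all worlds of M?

No

Let φ = ¬□□(□p → p). Evaluate φ at each world:
  0 (successors {1, 3, 4, 5}): φ is false.
  1 (successors {2, 3, 4, 7}): φ is false.
  2 (successors {2, 5}): φ is false.
  3 (successors {3}): φ is false.
  4 (successors {5, 6, 7}): φ is false.
  5 (successors {0, 1, 7}): φ is false.
  6 (successors {0, 2, 7}): φ is false.
  7 (successors {3, 4}): φ is false.
Detail at 0 (counterexample):
  At 0: □□(□p → p) is true, so ¬□□(□p → p) is false.
    At 0: □□(□p → p) requires □(□p → p) at every successor {1, 3, 4, 5}.
      At 1: □(□p → p) is true.
      At 3: □(□p → p) is true.
      At 4: □(□p → p) is true.
      At 5: □(□p → p) is true.
    So □□(□p → p) is true at 0.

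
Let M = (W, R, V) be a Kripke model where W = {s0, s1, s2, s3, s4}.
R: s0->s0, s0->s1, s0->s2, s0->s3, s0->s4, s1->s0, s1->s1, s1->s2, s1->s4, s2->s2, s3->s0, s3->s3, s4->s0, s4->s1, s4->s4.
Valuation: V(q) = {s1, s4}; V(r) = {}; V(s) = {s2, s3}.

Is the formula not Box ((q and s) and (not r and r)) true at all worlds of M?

Yes

Let φ = not Box ((q and s) and (not r and r)). Evaluate φ at each world:
  s0 (successors {s0, s1, s2, s3, s4}): φ is true.
  s1 (successors {s0, s1, s2, s4}): φ is true.
  s2 (successors {s2}): φ is true.
  s3 (successors {s0, s3}): φ is true.
  s4 (successors {s0, s1, s4}): φ is true.
For instance, at s3:
  At s3: Box ((q and s) and (not r and r)) is false, so not Box ((q and s) and (not r and r)) is true.
    At s3: Box ((q and s) and (not r and r)) requires (q and s) and (not r and r) at every successor {s0, s3}.
      (q and s) and (not r and r) fails at s0, so Box ((q and s) and (not r and r)) is false at s3.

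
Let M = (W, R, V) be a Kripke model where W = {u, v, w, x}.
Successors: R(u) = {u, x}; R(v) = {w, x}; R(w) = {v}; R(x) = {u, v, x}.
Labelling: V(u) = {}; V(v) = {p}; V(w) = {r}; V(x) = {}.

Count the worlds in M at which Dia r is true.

Recall that Dia ψ holds at a world iff ψ holds at some accessible world.
Let φ = Dia r. Evaluate φ at each world:
  u (successors {u, x}): φ is false.
  v (successors {w, x}): φ is true.
  w (successors {v}): φ is false.
  x (successors {u, v, x}): φ is false.
For instance, at x:
  At x: Dia r requires r at some successor in {u, v, x}.
    At u: r is false.
    At v: r is false.
    At x: r is false.
  So Dia r is false at x.
Satisfying worlds: {v}

1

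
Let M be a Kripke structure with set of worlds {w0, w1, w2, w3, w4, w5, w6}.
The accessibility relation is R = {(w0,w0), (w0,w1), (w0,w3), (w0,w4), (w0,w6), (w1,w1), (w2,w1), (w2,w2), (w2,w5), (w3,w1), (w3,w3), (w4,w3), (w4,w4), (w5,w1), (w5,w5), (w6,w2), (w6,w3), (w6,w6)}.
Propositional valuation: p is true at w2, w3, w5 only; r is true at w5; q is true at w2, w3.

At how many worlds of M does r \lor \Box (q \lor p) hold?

1

Let φ = r \lor \Box (q \lor p). Evaluate φ at each world:
  w0 (successors {w0, w1, w3, w4, w6}): φ is false.
  w1 (successors {w1}): φ is false.
  w2 (successors {w1, w2, w5}): φ is false.
  w3 (successors {w1, w3}): φ is false.
  w4 (successors {w3, w4}): φ is false.
  w5 (successors {w1, w5}): φ is true.
  w6 (successors {w2, w3, w6}): φ is false.
For instance, at w5:
  At w5: r is true, \Box (q \lor p) is false, so r \lor \Box (q \lor p) is true.
    At w5: \Box (q \lor p) requires q \lor p at every successor {w1, w5}.
      q \lor p fails at w1, so \Box (q \lor p) is false at w5.
Satisfying worlds: {w5}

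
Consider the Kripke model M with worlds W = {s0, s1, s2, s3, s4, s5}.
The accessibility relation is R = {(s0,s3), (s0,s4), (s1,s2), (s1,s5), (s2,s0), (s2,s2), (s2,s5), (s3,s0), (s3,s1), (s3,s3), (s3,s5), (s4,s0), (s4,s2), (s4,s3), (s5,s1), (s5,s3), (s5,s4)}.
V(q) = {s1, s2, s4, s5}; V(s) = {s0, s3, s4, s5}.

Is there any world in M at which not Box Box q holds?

Let φ = not Box Box q. Evaluate φ at each world:
  s0 (successors {s3, s4}): φ is true.
  s1 (successors {s2, s5}): φ is true.
  s2 (successors {s0, s2, s5}): φ is true.
  s3 (successors {s0, s1, s3, s5}): φ is true.
  s4 (successors {s0, s2, s3}): φ is true.
  s5 (successors {s1, s3, s4}): φ is true.
Detail at s0 (witness):
  At s0: Box Box q is false, so not Box Box q is true.
    At s0: Box Box q requires Box q at every successor {s3, s4}.
      Box q fails at s3, so Box Box q is false at s0.

Yes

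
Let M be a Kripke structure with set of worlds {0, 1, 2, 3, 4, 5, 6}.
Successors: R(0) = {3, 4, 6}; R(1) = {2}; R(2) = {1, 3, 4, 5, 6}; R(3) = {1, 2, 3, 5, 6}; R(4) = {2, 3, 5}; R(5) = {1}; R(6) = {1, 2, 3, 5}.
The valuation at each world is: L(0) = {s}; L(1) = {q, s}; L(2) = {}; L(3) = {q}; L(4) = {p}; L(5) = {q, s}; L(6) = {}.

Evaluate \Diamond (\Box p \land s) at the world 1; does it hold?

Recall that \Box ψ holds at a world iff ψ holds at every accessible world, and \Diamond ψ holds iff ψ holds at some accessible world.
At 1: \Diamond (\Box p \land s) requires \Box p \land s at some successor in {2}.
  At 2: \Box p \land s is false.
So \Diamond (\Box p \land s) is false at 1.

No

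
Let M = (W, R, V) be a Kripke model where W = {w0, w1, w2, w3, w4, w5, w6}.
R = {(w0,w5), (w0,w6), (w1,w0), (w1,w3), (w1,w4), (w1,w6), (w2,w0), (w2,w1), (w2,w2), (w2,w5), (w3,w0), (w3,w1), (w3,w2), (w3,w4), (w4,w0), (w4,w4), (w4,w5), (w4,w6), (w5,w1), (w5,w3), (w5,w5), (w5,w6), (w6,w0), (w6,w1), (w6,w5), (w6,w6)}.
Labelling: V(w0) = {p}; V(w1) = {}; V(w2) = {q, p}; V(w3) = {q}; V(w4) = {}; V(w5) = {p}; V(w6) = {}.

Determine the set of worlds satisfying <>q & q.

Let φ = <>q & q. Evaluate φ at each world:
  w0 (successors {w5, w6}): φ is false.
  w1 (successors {w0, w3, w4, w6}): φ is false.
  w2 (successors {w0, w1, w2, w5}): φ is true.
  w3 (successors {w0, w1, w2, w4}): φ is true.
  w4 (successors {w0, w4, w5, w6}): φ is false.
  w5 (successors {w1, w3, w5, w6}): φ is false.
  w6 (successors {w0, w1, w5, w6}): φ is false.
For instance, at w6:
  At w6: <>q is false, q is false, so <>q & q is false.
    At w6: <>q requires q at some successor in {w0, w1, w5, w6}.
      At w0: q is false.
      At w1: q is false.
      At w5: q is false.
      At w6: q is false.
    So <>q is false at w6.
Satisfying worlds: {w2, w3}

w2, w3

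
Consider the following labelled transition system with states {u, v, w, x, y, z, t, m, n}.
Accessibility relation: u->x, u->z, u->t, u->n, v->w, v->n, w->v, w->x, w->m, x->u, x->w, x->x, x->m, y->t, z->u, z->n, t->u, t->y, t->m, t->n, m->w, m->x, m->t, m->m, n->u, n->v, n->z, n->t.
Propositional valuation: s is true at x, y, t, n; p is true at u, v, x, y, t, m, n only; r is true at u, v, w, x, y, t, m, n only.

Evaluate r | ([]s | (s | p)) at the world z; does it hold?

At z: r is false, []s | (s | p) is false, so r | ([]s | (s | p)) is false.
  At z: []s is false, s | p is false, so []s | (s | p) is false.
    At z: []s requires s at every successor {u, n}.
      s fails at u, so []s is false at z.

No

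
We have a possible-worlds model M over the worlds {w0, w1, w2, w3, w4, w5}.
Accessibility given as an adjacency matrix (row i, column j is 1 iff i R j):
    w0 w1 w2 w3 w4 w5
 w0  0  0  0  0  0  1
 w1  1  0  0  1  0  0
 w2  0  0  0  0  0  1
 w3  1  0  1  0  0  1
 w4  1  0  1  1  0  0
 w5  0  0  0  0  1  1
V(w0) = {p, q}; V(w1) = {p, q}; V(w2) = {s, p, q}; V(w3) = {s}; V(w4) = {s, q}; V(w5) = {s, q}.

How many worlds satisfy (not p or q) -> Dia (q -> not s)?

3

Let φ = (not p or q) -> Dia (q -> not s). Evaluate φ at each world:
  w0 (successors {w5}): φ is false.
  w1 (successors {w0, w3}): φ is true.
  w2 (successors {w5}): φ is false.
  w3 (successors {w0, w2, w5}): φ is true.
  w4 (successors {w0, w2, w3}): φ is true.
  w5 (successors {w4, w5}): φ is false.
For instance, at w0:
  At w0: not p or q is true, Dia (q -> not s) is false, so (not p or q) -> Dia (q -> not s) is false.
    At w0: Dia (q -> not s) requires q -> not s at some successor in {w5}.
      At w5: q -> not s is false.
    So Dia (q -> not s) is false at w0.
Satisfying worlds: {w1, w3, w4}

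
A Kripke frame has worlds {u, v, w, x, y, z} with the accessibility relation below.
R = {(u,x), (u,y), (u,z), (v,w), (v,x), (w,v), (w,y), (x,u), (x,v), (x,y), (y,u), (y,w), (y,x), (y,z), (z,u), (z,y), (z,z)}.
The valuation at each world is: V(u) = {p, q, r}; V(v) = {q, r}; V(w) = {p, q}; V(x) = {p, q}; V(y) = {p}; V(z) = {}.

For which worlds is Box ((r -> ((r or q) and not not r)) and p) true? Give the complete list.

v

Let φ = Box ((r -> ((r or q) and not not r)) and p). Evaluate φ at each world:
  u (successors {x, y, z}): φ is false.
  v (successors {w, x}): φ is true.
  w (successors {v, y}): φ is false.
  x (successors {u, v, y}): φ is false.
  y (successors {u, w, x, z}): φ is false.
  z (successors {u, y, z}): φ is false.
For instance, at x:
  At x: Box ((r -> ((r or q) and not not r)) and p) requires (r -> ((r or q) and not not r)) and p at every successor {u, v, y}.
    (r -> ((r or q) and not not r)) and p fails at v, so Box ((r -> ((r or q) and not not r)) and p) is false at x.
Satisfying worlds: {v}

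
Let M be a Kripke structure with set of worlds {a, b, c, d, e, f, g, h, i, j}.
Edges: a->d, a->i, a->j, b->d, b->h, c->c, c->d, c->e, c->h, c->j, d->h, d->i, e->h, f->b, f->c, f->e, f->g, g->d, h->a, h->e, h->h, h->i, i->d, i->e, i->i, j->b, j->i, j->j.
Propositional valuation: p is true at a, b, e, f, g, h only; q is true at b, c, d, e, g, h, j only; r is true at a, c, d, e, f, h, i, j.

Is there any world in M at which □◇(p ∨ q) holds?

Yes

Let φ = □◇(p ∨ q). Evaluate φ at each world:
  a (successors {d, i, j}): φ is true.
  b (successors {d, h}): φ is true.
  c (successors {c, d, e, h, j}): φ is true.
  d (successors {h, i}): φ is true.
  e (successors {h}): φ is true.
  f (successors {b, c, e, g}): φ is true.
  g (successors {d}): φ is true.
  h (successors {a, e, h, i}): φ is true.
  i (successors {d, e, i}): φ is true.
  j (successors {b, i, j}): φ is true.
Detail at a (witness):
  At a: □◇(p ∨ q) requires ◇(p ∨ q) at every successor {d, i, j}.
      At d: ◇(p ∨ q) requires p ∨ q at some successor in {h, i}.
        p ∨ q holds at h, so ◇(p ∨ q) is true at d.
      At i: ◇(p ∨ q) requires p ∨ q at some successor in {d, e, i}.
        p ∨ q holds at d, so ◇(p ∨ q) is true at i.
      At j: ◇(p ∨ q) requires p ∨ q at some successor in {b, i, j}.
        p ∨ q holds at b, so ◇(p ∨ q) is true at j.
  So □◇(p ∨ q) is true at a.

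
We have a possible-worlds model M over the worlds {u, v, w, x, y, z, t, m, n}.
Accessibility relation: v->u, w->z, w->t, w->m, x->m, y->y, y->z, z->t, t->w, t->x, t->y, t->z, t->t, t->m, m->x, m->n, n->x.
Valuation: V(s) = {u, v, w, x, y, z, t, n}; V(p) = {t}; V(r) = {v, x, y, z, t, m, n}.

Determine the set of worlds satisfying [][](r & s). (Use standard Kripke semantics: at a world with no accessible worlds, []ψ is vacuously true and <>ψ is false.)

u, v, x, y

Recall that []ψ holds at a world iff ψ holds at every accessible world, and <>ψ holds iff ψ holds at some accessible world.
Let φ = [][](r & s). Evaluate φ at each world:
  u (successors ∅): φ is true.
  v (successors {u}): φ is true.
  w (successors {z, t, m}): φ is false.
  x (successors {m}): φ is true.
  y (successors {y, z}): φ is true.
  z (successors {t}): φ is false.
  t (successors {w, x, y, z, t, m}): φ is false.
  m (successors {x, n}): φ is false.
  n (successors {x}): φ is false.
For instance, at m:
  At m: [][](r & s) requires [](r & s) at every successor {x, n}.
    [](r & s) fails at x, so [][](r & s) is false at m.
      At x: [](r & s) requires r & s at every successor {m}.
        r & s fails at m, so [](r & s) is false at x.
Satisfying worlds: {u, v, x, y}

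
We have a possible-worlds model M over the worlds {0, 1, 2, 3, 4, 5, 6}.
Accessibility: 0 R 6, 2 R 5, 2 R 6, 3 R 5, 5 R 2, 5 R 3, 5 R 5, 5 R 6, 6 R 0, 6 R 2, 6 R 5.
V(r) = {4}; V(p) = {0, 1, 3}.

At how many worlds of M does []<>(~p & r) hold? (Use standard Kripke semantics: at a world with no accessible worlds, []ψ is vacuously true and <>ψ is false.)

Recall that []ψ holds at a world iff ψ holds at every accessible world, and <>ψ holds iff ψ holds at some accessible world.
Let φ = []<>(~p & r). Evaluate φ at each world:
  0 (successors {6}): φ is false.
  1 (successors ∅): φ is true.
  2 (successors {5, 6}): φ is false.
  3 (successors {5}): φ is false.
  4 (successors ∅): φ is true.
  5 (successors {2, 3, 5, 6}): φ is false.
  6 (successors {0, 2, 5}): φ is false.
For instance, at 3:
  At 3: []<>(~p & r) requires <>(~p & r) at every successor {5}.
    <>(~p & r) fails at 5, so []<>(~p & r) is false at 3.
      At 5: <>(~p & r) requires ~p & r at some successor in {2, 3, 5, 6}.
        At 2: ~p & r is false.
        At 3: ~p & r is false.
        At 5: ~p & r is false.
        At 6: ~p & r is false.
      So <>(~p & r) is false at 5.
Satisfying worlds: {1, 4}

2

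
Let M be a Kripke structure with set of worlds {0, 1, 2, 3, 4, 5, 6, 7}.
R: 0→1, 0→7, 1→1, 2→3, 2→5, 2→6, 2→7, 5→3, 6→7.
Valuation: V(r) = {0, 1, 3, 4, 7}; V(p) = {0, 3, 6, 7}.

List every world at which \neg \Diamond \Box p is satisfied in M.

Let φ = \neg \Diamond \Box p. Evaluate φ at each world:
  0 (successors {1, 7}): φ is false.
  1 (successors {1}): φ is true.
  2 (successors {3, 5, 6, 7}): φ is false.
  3 (successors ∅): φ is true.
  4 (successors ∅): φ is true.
  5 (successors {3}): φ is false.
  6 (successors {7}): φ is false.
  7 (successors ∅): φ is true.
For instance, at 0:
  At 0: \Diamond \Box p is true, so \neg \Diamond \Box p is false.
    At 0: \Diamond \Box p requires \Box p at some successor in {1, 7}.
      \Box p holds at 7, so \Diamond \Box p is true at 0.
Satisfying worlds: {1, 3, 4, 7}

1, 3, 4, 7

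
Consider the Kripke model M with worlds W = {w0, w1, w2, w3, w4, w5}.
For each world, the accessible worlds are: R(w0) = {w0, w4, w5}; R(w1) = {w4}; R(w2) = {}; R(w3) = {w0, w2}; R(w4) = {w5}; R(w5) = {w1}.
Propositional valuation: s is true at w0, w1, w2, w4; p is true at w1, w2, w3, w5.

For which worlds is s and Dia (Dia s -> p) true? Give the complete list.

Recall that Dia ψ holds at a world iff ψ holds at some accessible world.
Let φ = s and Dia (Dia s -> p). Evaluate φ at each world:
  w0 (successors {w0, w4, w5}): φ is true.
  w1 (successors {w4}): φ is true.
  w2 (successors ∅): φ is false.
  w3 (successors {w0, w2}): φ is false.
  w4 (successors {w5}): φ is true.
  w5 (successors {w1}): φ is false.
For instance, at w5:
  At w5: s is false, Dia (Dia s -> p) is true, so s and Dia (Dia s -> p) is false.
    At w5: Dia (Dia s -> p) requires Dia s -> p at some successor in {w1}.
      Dia s -> p holds at w1, so Dia (Dia s -> p) is true at w5.
Satisfying worlds: {w0, w1, w4}

w0, w1, w4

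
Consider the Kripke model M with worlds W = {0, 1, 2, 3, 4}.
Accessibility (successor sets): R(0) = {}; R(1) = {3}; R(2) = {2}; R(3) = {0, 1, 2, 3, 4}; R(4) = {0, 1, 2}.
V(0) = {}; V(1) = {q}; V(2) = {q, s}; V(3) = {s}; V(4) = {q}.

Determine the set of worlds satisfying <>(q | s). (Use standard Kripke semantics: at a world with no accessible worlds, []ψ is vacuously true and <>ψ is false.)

Recall that <>ψ holds at a world iff ψ holds at some accessible world.
Let φ = <>(q | s). Evaluate φ at each world:
  0 (successors ∅): φ is false.
  1 (successors {3}): φ is true.
  2 (successors {2}): φ is true.
  3 (successors {0, 1, 2, 3, 4}): φ is true.
  4 (successors {0, 1, 2}): φ is true.
For instance, at 4:
  At 4: <>(q | s) requires q | s at some successor in {0, 1, 2}.
    q | s holds at 1, so <>(q | s) is true at 4.
Satisfying worlds: {1, 2, 3, 4}

1, 2, 3, 4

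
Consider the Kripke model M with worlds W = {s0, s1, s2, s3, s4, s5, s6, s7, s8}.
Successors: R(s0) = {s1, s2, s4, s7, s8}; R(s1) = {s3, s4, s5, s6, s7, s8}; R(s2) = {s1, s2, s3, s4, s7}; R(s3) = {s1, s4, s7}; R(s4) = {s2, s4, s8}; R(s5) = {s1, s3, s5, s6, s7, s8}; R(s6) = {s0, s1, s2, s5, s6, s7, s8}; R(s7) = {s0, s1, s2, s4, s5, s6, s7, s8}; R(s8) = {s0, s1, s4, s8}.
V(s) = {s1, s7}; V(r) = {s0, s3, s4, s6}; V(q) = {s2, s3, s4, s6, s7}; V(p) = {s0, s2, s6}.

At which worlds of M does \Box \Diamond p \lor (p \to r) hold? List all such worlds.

Let φ = \Box \Diamond p \lor (p \to r). Evaluate φ at each world:
  s0 (successors {s1, s2, s4, s7, s8}): φ is true.
  s1 (successors {s3, s4, s5, s6, s7, s8}): φ is true.
  s2 (successors {s1, s2, s3, s4, s7}): φ is false.
  s3 (successors {s1, s4, s7}): φ is true.
  s4 (successors {s2, s4, s8}): φ is true.
  s5 (successors {s1, s3, s5, s6, s7, s8}): φ is true.
  s6 (successors {s0, s1, s2, s5, s6, s7, s8}): φ is true.
  s7 (successors {s0, s1, s2, s4, s5, s6, s7, s8}): φ is true.
  s8 (successors {s0, s1, s4, s8}): φ is true.
For instance, at s2:
  At s2: \Box \Diamond p is false, p \to r is false, so \Box \Diamond p \lor (p \to r) is false.
    At s2: \Box \Diamond p requires \Diamond p at every successor {s1, s2, s3, s4, s7}.
      \Diamond p fails at s3, so \Box \Diamond p is false at s2.
Satisfying worlds: {s0, s1, s3, s4, s5, s6, s7, s8}

s0, s1, s3, s4, s5, s6, s7, s8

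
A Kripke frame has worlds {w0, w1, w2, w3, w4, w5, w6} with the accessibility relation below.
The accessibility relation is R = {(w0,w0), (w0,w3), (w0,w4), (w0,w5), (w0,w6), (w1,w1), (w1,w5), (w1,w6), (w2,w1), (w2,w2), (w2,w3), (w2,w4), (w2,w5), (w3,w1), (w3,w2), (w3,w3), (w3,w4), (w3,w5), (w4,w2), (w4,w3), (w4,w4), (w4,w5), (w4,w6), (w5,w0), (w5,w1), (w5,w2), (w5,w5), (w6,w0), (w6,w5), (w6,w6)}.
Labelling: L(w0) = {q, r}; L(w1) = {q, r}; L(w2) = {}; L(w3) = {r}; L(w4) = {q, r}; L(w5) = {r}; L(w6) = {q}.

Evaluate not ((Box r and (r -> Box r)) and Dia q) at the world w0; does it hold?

At w0: (Box r and (r -> Box r)) and Dia q is false, so not ((Box r and (r -> Box r)) and Dia q) is true.
  At w0: Box r and (r -> Box r) is false, Dia q is true, so (Box r and (r -> Box r)) and Dia q is false.
    At w0: Box r is false, r -> Box r is false, so Box r and (r -> Box r) is false.
      At w0: Box r requires r at every successor {w0, w3, w4, w5, w6}.
        r fails at w6, so Box r is false at w0.
      At w0: r is true, Box r is false, so r -> Box r is false.
    At w0: Dia q requires q at some successor in {w0, w3, w4, w5, w6}.
      q holds at w0, so Dia q is true at w0.

Yes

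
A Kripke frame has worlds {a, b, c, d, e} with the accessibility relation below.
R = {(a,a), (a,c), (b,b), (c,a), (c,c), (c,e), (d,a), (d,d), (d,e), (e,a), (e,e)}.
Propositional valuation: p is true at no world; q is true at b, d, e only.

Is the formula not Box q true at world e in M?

At e: Box q is false, so not Box q is true.
  At e: Box q requires q at every successor {a, e}.
    q fails at a, so Box q is false at e.

Yes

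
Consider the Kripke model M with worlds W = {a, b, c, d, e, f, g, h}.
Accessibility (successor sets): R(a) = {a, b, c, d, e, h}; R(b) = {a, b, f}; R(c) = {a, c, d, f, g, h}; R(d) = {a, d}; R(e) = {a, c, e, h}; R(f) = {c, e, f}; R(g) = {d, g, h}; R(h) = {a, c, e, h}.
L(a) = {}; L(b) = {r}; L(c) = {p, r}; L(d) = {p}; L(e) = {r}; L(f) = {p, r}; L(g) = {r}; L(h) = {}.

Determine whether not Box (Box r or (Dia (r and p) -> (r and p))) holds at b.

Yes

At b: Box (Box r or (Dia (r and p) -> (r and p))) is false, so not Box (Box r or (Dia (r and p) -> (r and p))) is true.
  At b: Box (Box r or (Dia (r and p) -> (r and p))) requires Box r or (Dia (r and p) -> (r and p)) at every successor {a, b, f}.
    Box r or (Dia (r and p) -> (r and p)) fails at a, so Box (Box r or (Dia (r and p) -> (r and p))) is false at b.
      At a: Box r is false, Dia (r and p) -> (r and p) is false, so Box r or (Dia (r and p) -> (r and p)) is false.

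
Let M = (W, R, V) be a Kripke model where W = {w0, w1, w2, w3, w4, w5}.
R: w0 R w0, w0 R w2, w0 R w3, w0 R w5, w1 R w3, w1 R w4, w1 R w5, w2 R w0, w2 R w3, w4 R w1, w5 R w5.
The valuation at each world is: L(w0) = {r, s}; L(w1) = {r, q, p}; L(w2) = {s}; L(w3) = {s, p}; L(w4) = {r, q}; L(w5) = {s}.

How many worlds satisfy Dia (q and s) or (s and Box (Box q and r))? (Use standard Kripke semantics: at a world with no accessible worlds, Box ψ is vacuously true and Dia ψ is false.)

1

Let φ = Dia (q and s) or (s and Box (Box q and r)). Evaluate φ at each world:
  w0 (successors {w0, w2, w3, w5}): φ is false.
  w1 (successors {w3, w4, w5}): φ is false.
  w2 (successors {w0, w3}): φ is false.
  w3 (successors ∅): φ is true.
  w4 (successors {w1}): φ is false.
  w5 (successors {w5}): φ is false.
For instance, at w5:
  At w5: Dia (q and s) is false, s and Box (Box q and r) is false, so Dia (q and s) or (s and Box (Box q and r)) is false.
    At w5: Dia (q and s) requires q and s at some successor in {w5}.
      At w5: q and s is false.
    So Dia (q and s) is false at w5.
    At w5: s is true, Box (Box q and r) is false, so s and Box (Box q and r) is false.
      At w5: Box (Box q and r) requires Box q and r at every successor {w5}.
        Box q and r fails at w5, so Box (Box q and r) is false at w5.
Satisfying worlds: {w3}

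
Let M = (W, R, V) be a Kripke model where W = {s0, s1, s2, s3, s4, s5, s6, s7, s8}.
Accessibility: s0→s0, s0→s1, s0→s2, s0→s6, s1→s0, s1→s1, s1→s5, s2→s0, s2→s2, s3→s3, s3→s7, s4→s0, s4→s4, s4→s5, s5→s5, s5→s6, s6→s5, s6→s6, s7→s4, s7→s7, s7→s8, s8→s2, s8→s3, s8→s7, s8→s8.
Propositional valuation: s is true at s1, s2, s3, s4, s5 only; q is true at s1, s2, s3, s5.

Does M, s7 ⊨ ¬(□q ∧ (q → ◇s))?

At s7: □q ∧ (q → ◇s) is false, so ¬(□q ∧ (q → ◇s)) is true.
  At s7: □q is false, q → ◇s is true, so □q ∧ (q → ◇s) is false.
    At s7: □q requires q at every successor {s4, s7, s8}.
      q fails at s4, so □q is false at s7.
    At s7: q is false, ◇s is true, so q → ◇s is true.
      At s7: ◇s requires s at some successor in {s4, s7, s8}.
        s holds at s4, so ◇s is true at s7.

Yes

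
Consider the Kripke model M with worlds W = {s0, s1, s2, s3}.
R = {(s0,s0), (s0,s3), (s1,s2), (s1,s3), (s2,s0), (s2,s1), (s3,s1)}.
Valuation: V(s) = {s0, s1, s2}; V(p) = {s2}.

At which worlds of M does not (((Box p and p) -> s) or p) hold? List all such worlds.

none

Let φ = not (((Box p and p) -> s) or p). Evaluate φ at each world:
  s0 (successors {s0, s3}): φ is false.
  s1 (successors {s2, s3}): φ is false.
  s2 (successors {s0, s1}): φ is false.
  s3 (successors {s1}): φ is false.
For instance, at s0:
  At s0: ((Box p and p) -> s) or p is true, so not (((Box p and p) -> s) or p) is false.
    At s0: (Box p and p) -> s is true, p is false, so ((Box p and p) -> s) or p is true.
      At s0: Box p and p is false, s is true, so (Box p and p) -> s is true.
Satisfying worlds: none.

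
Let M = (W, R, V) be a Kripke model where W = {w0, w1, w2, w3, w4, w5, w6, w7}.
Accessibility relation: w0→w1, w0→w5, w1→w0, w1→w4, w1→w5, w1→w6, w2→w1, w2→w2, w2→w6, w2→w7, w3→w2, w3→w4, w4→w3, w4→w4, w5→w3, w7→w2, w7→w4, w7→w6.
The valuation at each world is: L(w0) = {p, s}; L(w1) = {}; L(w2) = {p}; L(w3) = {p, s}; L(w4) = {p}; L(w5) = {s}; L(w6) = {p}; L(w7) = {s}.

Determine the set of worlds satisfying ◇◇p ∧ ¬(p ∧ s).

w1, w2, w4, w5, w7

Let φ = ◇◇p ∧ ¬(p ∧ s). Evaluate φ at each world:
  w0 (successors {w1, w5}): φ is false.
  w1 (successors {w0, w4, w5, w6}): φ is true.
  w2 (successors {w1, w2, w6, w7}): φ is true.
  w3 (successors {w2, w4}): φ is false.
  w4 (successors {w3, w4}): φ is true.
  w5 (successors {w3}): φ is true.
  w6 (successors ∅): φ is false.
  w7 (successors {w2, w4, w6}): φ is true.
For instance, at w7:
  At w7: ◇◇p is true, ¬(p ∧ s) is true, so ◇◇p ∧ ¬(p ∧ s) is true.
    At w7: ◇◇p requires ◇p at some successor in {w2, w4, w6}.
      ◇p holds at w2, so ◇◇p is true at w7.
Satisfying worlds: {w1, w2, w4, w5, w7}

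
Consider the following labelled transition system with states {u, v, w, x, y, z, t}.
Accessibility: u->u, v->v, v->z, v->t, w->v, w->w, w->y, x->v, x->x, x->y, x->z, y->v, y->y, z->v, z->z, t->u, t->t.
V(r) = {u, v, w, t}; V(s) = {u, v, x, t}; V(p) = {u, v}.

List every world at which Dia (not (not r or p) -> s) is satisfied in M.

Let φ = Dia (not (not r or p) -> s). Evaluate φ at each world:
  u (successors {u}): φ is true.
  v (successors {v, z, t}): φ is true.
  w (successors {v, w, y}): φ is true.
  x (successors {v, x, y, z}): φ is true.
  y (successors {v, y}): φ is true.
  z (successors {v, z}): φ is true.
  t (successors {u, t}): φ is true.
For instance, at u:
  At u: Dia (not (not r or p) -> s) requires not (not r or p) -> s at some successor in {u}.
    not (not r or p) -> s holds at u, so Dia (not (not r or p) -> s) is true at u.
Satisfying worlds: {u, v, w, x, y, z, t}

u, v, w, x, y, z, t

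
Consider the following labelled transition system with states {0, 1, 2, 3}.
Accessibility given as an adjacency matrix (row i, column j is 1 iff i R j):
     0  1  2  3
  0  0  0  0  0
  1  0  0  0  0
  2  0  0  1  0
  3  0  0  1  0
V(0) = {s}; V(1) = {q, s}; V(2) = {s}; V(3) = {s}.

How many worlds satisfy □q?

Recall that □ψ holds at a world iff ψ holds at every accessible world, and ◇ψ holds iff ψ holds at some accessible world.
Let φ = □q. Evaluate φ at each world:
  0 (successors ∅): φ is true.
  1 (successors ∅): φ is true.
  2 (successors {2}): φ is false.
  3 (successors {2}): φ is false.
For instance, at 2:
  At 2: □q requires q at every successor {2}.
    q fails at 2, so □q is false at 2.
Satisfying worlds: {0, 1}

2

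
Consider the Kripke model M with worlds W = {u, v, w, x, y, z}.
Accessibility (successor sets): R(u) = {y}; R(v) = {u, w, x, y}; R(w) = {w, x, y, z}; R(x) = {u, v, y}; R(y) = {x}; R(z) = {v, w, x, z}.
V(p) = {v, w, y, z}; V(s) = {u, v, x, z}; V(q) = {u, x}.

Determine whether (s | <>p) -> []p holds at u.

Yes

Recall that []ψ holds at a world iff ψ holds at every accessible world, and <>ψ holds iff ψ holds at some accessible world.
At u: s | <>p is true, []p is true, so (s | <>p) -> []p is true.
  At u: s is true, <>p is true, so s | <>p is true.
    At u: <>p requires p at some successor in {y}.
      p holds at y, so <>p is true at u.
  At u: []p requires p at every successor {y}.
    At y: p is true.
  So []p is true at u.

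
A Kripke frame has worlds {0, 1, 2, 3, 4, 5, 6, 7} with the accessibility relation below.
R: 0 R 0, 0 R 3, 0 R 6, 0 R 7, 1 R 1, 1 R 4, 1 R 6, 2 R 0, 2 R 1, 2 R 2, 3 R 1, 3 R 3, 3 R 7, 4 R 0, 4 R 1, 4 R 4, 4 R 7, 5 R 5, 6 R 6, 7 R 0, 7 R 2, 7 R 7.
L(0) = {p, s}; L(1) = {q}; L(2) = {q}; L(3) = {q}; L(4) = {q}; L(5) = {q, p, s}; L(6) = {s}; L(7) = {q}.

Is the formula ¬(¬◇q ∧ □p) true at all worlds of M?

Let φ = ¬(¬◇q ∧ □p). Evaluate φ at each world:
  0 (successors {0, 3, 6, 7}): φ is true.
  1 (successors {1, 4, 6}): φ is true.
  2 (successors {0, 1, 2}): φ is true.
  3 (successors {1, 3, 7}): φ is true.
  4 (successors {0, 1, 4, 7}): φ is true.
  5 (successors {5}): φ is true.
  6 (successors {6}): φ is true.
  7 (successors {0, 2, 7}): φ is true.
For instance, at 3:
  At 3: ¬◇q ∧ □p is false, so ¬(¬◇q ∧ □p) is true.
    At 3: ¬◇q is false, □p is false, so ¬◇q ∧ □p is false.
      At 3: ◇q is true, so ¬◇q is false.
      At 3: □p requires p at every successor {1, 3, 7}.
        p fails at 1, so □p is false at 3.

Yes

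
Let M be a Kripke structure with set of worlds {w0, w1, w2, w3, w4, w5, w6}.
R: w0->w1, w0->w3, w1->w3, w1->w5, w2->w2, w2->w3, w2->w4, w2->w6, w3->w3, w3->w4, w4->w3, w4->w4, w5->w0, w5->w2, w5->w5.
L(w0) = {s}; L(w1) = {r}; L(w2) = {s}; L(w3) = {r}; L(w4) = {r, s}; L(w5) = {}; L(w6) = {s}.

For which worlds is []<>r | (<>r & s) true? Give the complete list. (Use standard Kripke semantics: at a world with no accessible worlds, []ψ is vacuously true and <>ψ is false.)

Let φ = []<>r | (<>r & s). Evaluate φ at each world:
  w0 (successors {w1, w3}): φ is true.
  w1 (successors {w3, w5}): φ is false.
  w2 (successors {w2, w3, w4, w6}): φ is true.
  w3 (successors {w3, w4}): φ is true.
  w4 (successors {w3, w4}): φ is true.
  w5 (successors {w0, w2, w5}): φ is false.
  w6 (successors ∅): φ is true.
For instance, at w5:
  At w5: []<>r is false, <>r & s is false, so []<>r | (<>r & s) is false.
    At w5: []<>r requires <>r at every successor {w0, w2, w5}.
      <>r fails at w5, so []<>r is false at w5.
    At w5: <>r is false, s is false, so <>r & s is false.
      At w5: <>r requires r at some successor in {w0, w2, w5}.
        At w0: r is false.
        At w2: r is false.
        At w5: r is false.
      So <>r is false at w5.
Satisfying worlds: {w0, w2, w3, w4, w6}

w0, w2, w3, w4, w6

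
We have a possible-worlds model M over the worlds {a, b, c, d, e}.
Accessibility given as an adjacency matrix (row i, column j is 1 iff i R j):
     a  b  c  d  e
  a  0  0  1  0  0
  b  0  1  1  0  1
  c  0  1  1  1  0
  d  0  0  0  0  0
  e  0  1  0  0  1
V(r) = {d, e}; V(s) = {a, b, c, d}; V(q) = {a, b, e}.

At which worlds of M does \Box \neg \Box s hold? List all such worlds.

d, e

Let φ = \Box \neg \Box s. Evaluate φ at each world:
  a (successors {c}): φ is false.
  b (successors {b, c, e}): φ is false.
  c (successors {b, c, d}): φ is false.
  d (successors ∅): φ is true.
  e (successors {b, e}): φ is true.
For instance, at a:
  At a: \Box \neg \Box s requires \neg \Box s at every successor {c}.
    \neg \Box s fails at c, so \Box \neg \Box s is false at a.
      At c: \Box s is true, so \neg \Box s is false.
Satisfying worlds: {d, e}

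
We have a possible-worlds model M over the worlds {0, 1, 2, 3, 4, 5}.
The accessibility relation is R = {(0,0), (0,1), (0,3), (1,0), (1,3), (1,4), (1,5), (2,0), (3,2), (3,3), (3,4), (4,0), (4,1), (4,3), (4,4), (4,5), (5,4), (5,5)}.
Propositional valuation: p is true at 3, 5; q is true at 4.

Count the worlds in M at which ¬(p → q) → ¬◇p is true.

Let φ = ¬(p → q) → ¬◇p. Evaluate φ at each world:
  0 (successors {0, 1, 3}): φ is true.
  1 (successors {0, 3, 4, 5}): φ is true.
  2 (successors {0}): φ is true.
  3 (successors {2, 3, 4}): φ is false.
  4 (successors {0, 1, 3, 4, 5}): φ is true.
  5 (successors {4, 5}): φ is false.
For instance, at 0:
  At 0: ¬(p → q) is false, ¬◇p is false, so ¬(p → q) → ¬◇p is true.
    At 0: ◇p is true, so ¬◇p is false.
      At 0: ◇p requires p at some successor in {0, 1, 3}.
        p holds at 3, so ◇p is true at 0.
Satisfying worlds: {0, 1, 2, 4}

4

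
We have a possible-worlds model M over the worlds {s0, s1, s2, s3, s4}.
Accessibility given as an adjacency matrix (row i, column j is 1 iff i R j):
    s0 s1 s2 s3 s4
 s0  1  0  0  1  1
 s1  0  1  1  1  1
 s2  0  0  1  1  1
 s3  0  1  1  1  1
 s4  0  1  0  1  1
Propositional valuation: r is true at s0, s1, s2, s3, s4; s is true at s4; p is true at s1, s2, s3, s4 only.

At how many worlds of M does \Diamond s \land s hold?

Let φ = \Diamond s \land s. Evaluate φ at each world:
  s0 (successors {s0, s3, s4}): φ is false.
  s1 (successors {s1, s2, s3, s4}): φ is false.
  s2 (successors {s2, s3, s4}): φ is false.
  s3 (successors {s1, s2, s3, s4}): φ is false.
  s4 (successors {s1, s3, s4}): φ is true.
For instance, at s2:
  At s2: \Diamond s is true, s is false, so \Diamond s \land s is false.
    At s2: \Diamond s requires s at some successor in {s2, s3, s4}.
      s holds at s4, so \Diamond s is true at s2.
Satisfying worlds: {s4}

1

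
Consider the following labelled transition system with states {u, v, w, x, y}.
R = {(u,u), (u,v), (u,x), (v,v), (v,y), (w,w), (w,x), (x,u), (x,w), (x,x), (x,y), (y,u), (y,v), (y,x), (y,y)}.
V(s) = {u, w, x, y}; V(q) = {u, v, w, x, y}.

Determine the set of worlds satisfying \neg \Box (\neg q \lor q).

none

Recall that \Box ψ holds at a world iff ψ holds at every accessible world, and \Diamond ψ holds iff ψ holds at some accessible world.
Let φ = \neg \Box (\neg q \lor q). Evaluate φ at each world:
  u (successors {u, v, x}): φ is false.
  v (successors {v, y}): φ is false.
  w (successors {w, x}): φ is false.
  x (successors {u, w, x, y}): φ is false.
  y (successors {u, v, x, y}): φ is false.
For instance, at w:
  At w: \Box (\neg q \lor q) is true, so \neg \Box (\neg q \lor q) is false.
    At w: \Box (\neg q \lor q) requires \neg q \lor q at every successor {w, x}.
      At w: \neg q \lor q is true.
      At x: \neg q \lor q is true.
    So \Box (\neg q \lor q) is true at w.
Satisfying worlds: none.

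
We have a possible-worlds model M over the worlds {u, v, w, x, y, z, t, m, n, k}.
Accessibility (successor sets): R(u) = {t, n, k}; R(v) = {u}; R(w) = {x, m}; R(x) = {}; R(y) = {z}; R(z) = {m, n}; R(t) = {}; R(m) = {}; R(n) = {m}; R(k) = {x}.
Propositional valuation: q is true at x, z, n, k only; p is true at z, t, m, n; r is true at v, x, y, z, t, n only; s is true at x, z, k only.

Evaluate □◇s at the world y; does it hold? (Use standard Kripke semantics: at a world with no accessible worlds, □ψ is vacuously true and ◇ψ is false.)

At y: □◇s requires ◇s at every successor {z}.
  ◇s fails at z, so □◇s is false at y.
    At z: ◇s requires s at some successor in {m, n}.
      At m: s is false.
      At n: s is false.
    So ◇s is false at z.

No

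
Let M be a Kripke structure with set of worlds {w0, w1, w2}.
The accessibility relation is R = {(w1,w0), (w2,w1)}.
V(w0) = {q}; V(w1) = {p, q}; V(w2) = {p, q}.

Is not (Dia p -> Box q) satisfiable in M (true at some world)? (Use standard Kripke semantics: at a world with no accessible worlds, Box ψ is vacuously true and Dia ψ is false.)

No

Let φ = not (Dia p -> Box q). Evaluate φ at each world:
  w0 (successors ∅): φ is false.
  w1 (successors {w0}): φ is false.
  w2 (successors {w1}): φ is false.
For instance, at w2:
  At w2: Dia p -> Box q is true, so not (Dia p -> Box q) is false.
    At w2: Dia p is true, Box q is true, so Dia p -> Box q is true.
      At w2: Dia p requires p at some successor in {w1}.
        p holds at w1, so Dia p is true at w2.
      At w2: Box q requires q at every successor {w1}.
        At w1: q is true.
      So Box q is true at w2.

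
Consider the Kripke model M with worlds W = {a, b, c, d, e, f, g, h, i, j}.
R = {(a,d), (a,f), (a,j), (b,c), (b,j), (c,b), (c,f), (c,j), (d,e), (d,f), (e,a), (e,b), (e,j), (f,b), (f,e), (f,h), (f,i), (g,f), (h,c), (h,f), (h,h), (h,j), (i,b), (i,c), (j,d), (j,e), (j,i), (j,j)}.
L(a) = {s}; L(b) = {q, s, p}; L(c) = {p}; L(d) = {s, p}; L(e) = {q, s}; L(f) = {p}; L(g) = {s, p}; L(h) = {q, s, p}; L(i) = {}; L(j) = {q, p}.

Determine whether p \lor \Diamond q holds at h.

Recall that \Diamond ψ holds at a world iff ψ holds at some accessible world.
At h: p is true, \Diamond q is true, so p \lor \Diamond q is true.
  At h: \Diamond q requires q at some successor in {c, f, h, j}.
    q holds at h, so \Diamond q is true at h.

Yes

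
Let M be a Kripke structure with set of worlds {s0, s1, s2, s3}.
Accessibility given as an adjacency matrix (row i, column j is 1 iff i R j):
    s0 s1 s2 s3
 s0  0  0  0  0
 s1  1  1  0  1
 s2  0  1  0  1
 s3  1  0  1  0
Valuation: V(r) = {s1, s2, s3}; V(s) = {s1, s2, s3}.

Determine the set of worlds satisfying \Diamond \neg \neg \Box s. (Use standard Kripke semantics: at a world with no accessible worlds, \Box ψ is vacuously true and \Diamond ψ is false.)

s1, s3

Let φ = \Diamond \neg \neg \Box s. Evaluate φ at each world:
  s0 (successors ∅): φ is false.
  s1 (successors {s0, s1, s3}): φ is true.
  s2 (successors {s1, s3}): φ is false.
  s3 (successors {s0, s2}): φ is true.
For instance, at s1:
  At s1: \Diamond \neg \neg \Box s requires \neg \neg \Box s at some successor in {s0, s1, s3}.
    \neg \neg \Box s holds at s0, so \Diamond \neg \neg \Box s is true at s1.
      At s0: \neg \Box s is false, so \neg \neg \Box s is true.
Satisfying worlds: {s1, s3}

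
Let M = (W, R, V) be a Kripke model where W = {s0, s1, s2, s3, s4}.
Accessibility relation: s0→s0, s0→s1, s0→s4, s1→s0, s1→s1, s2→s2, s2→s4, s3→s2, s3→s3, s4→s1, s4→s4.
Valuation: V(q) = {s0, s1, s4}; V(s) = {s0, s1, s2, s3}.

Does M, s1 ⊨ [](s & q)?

Yes

At s1: [](s & q) requires s & q at every successor {s0, s1}.
  At s0: s & q is true.
  At s1: s & q is true.
So [](s & q) is true at s1.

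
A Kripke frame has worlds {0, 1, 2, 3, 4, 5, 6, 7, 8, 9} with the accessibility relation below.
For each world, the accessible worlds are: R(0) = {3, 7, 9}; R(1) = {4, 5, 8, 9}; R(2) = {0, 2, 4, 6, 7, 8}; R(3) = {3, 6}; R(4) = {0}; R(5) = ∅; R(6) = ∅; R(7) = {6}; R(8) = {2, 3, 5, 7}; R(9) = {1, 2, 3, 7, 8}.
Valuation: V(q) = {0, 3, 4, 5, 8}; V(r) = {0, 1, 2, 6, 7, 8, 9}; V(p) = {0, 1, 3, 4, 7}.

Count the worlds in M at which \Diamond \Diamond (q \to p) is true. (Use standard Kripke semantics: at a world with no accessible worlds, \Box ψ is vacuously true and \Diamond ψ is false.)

Let φ = \Diamond \Diamond (q \to p). Evaluate φ at each world:
  0 (successors {3, 7, 9}): φ is true.
  1 (successors {4, 5, 8, 9}): φ is true.
  2 (successors {0, 2, 4, 6, 7, 8}): φ is true.
  3 (successors {3, 6}): φ is true.
  4 (successors {0}): φ is true.
  5 (successors ∅): φ is false.
  6 (successors ∅): φ is false.
  7 (successors {6}): φ is false.
  8 (successors {2, 3, 5, 7}): φ is true.
  9 (successors {1, 2, 3, 7, 8}): φ is true.
For instance, at 0:
  At 0: \Diamond \Diamond (q \to p) requires \Diamond (q \to p) at some successor in {3, 7, 9}.
    \Diamond (q \to p) holds at 3, so \Diamond \Diamond (q \to p) is true at 0.
      At 3: \Diamond (q \to p) requires q \to p at some successor in {3, 6}.
        q \to p holds at 3, so \Diamond (q \to p) is true at 3.
Satisfying worlds: {0, 1, 2, 3, 4, 8, 9}

7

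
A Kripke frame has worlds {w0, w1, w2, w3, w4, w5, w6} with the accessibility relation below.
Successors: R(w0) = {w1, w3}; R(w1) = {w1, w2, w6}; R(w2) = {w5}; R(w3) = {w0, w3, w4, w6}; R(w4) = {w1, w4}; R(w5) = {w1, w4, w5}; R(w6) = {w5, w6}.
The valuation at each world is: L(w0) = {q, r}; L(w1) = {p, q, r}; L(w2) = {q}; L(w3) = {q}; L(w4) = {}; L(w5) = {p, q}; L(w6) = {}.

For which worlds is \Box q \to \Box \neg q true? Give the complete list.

Let φ = \Box q \to \Box \neg q. Evaluate φ at each world:
  w0 (successors {w1, w3}): φ is false.
  w1 (successors {w1, w2, w6}): φ is true.
  w2 (successors {w5}): φ is false.
  w3 (successors {w0, w3, w4, w6}): φ is true.
  w4 (successors {w1, w4}): φ is true.
  w5 (successors {w1, w4, w5}): φ is true.
  w6 (successors {w5, w6}): φ is true.
For instance, at w5:
  At w5: \Box q is false, \Box \neg q is false, so \Box q \to \Box \neg q is true.
    At w5: \Box q requires q at every successor {w1, w4, w5}.
      q fails at w4, so \Box q is false at w5.
    At w5: \Box \neg q requires \neg q at every successor {w1, w4, w5}.
      \neg q fails at w1, so \Box \neg q is false at w5.
Satisfying worlds: {w1, w3, w4, w5, w6}

w1, w3, w4, w5, w6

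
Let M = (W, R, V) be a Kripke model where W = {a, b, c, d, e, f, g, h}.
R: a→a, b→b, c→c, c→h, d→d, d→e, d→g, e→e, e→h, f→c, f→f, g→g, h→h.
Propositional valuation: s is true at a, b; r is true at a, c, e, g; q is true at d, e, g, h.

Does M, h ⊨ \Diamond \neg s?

At h: \Diamond \neg s requires \neg s at some successor in {h}.
  \neg s holds at h, so \Diamond \neg s is true at h.

Yes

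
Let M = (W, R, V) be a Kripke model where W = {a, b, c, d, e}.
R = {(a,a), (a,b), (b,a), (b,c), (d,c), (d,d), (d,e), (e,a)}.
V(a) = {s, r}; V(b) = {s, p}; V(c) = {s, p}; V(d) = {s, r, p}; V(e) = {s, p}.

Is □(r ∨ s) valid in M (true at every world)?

Yes

Let φ = □(r ∨ s). Evaluate φ at each world:
  a (successors {a, b}): φ is true.
  b (successors {a, c}): φ is true.
  c (successors ∅): φ is true.
  d (successors {c, d, e}): φ is true.
  e (successors {a}): φ is true.
For instance, at a:
  At a: □(r ∨ s) requires r ∨ s at every successor {a, b}.
    At a: r ∨ s is true.
    At b: r ∨ s is true.
  So □(r ∨ s) is true at a.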